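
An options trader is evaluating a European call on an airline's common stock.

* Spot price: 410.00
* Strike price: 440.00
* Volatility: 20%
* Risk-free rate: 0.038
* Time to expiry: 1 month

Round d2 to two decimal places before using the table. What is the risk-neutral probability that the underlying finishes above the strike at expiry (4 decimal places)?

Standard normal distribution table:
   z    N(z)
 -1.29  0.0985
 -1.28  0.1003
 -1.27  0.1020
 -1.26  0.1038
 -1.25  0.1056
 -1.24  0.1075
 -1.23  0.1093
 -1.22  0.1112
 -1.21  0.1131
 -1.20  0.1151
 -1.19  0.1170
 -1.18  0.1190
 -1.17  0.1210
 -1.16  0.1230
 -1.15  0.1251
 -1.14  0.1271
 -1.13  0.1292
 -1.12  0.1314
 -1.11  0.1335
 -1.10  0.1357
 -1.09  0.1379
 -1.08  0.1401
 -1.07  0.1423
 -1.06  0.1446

σ√T = 0.2 × 0.2887 = 0.0577
d₁ = [ln(410/440) + (0.038 + 0.2²/2)·0.08333] / 0.0577 = [-0.0706 + 0.0048] / 0.0577 = -1.1394 → -1.14
d₂ = d₁ − σ√T = -1.1394 − 0.0577 = -1.1972 → -1.20
Risk-neutral Pr[S_T > K] = N(d₂) = N(-1.20) = 0.1151

0.1151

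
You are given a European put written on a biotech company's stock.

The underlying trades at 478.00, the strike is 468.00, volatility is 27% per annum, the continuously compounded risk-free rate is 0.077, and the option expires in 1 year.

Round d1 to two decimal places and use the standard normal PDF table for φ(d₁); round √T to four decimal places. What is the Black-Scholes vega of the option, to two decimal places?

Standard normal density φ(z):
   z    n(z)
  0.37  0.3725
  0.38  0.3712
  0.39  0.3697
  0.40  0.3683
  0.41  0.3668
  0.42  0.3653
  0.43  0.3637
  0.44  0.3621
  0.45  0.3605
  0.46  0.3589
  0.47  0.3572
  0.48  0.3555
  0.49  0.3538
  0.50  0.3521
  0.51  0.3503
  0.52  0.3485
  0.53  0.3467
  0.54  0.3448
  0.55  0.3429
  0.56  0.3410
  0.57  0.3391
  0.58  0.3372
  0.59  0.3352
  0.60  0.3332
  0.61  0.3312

T = 1;  σ√T = 0.2700
d₁ = [ln(478/468) + (0.077 + ½·0.27²)·1] / (σ√T) = (0.0211 + 0.1134) / 0.2700 = 0.4985 → 0.50
√T = √1 = 1.0000
φ(d₁) = φ(0.50) = 0.3521
vega = S·φ(d₁)·√T = 478·0.3521·1.0000 = 168.3038
(The call has the same vega.)

168.30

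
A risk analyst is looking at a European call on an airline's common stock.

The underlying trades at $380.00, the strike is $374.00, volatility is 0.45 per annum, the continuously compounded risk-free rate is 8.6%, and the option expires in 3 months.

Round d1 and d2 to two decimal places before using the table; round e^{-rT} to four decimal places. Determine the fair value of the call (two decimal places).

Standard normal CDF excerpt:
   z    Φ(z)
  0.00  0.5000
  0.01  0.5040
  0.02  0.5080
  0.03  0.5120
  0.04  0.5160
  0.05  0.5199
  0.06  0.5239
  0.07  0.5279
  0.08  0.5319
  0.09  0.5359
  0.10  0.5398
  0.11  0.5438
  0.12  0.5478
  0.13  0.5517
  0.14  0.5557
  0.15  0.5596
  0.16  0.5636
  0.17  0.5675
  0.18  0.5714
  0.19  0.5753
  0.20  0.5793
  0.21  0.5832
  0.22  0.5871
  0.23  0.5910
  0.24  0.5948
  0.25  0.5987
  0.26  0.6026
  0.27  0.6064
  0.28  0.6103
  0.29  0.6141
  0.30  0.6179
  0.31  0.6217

$41.61

σ√T = 0.45·√0.25 = 0.2250
d₁ = [ln(380/374) + (0.086 + 0.45²/2)·0.25] / 0.2250 = [0.0159 + 0.0468] / 0.2250 = 0.2788 ⇒ 0.28
d₂ = d₁ − σ√T = 0.2788 − 0.2250 = 0.0538 ⇒ 0.05
exp(−rT) = exp(−0.086·0.25) = 0.9787
C = 380·N(0.28) − 374·0.9787·N(0.05) = 380·0.6103 − 374·0.9787·0.5199 = 231.9140 − 190.3010 = 41.6130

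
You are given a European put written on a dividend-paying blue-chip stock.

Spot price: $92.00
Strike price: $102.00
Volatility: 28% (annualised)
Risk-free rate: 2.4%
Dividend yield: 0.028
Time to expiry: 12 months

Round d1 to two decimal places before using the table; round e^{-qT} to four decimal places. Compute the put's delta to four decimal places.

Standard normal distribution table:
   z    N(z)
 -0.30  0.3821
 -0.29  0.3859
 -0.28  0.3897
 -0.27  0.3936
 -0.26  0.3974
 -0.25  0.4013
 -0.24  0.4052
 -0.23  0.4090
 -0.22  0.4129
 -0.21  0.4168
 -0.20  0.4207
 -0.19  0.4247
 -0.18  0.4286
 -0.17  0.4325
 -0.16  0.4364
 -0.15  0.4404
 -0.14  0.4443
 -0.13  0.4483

-0.5784

σ√T = 0.28·√1 = 0.2800
ln(S/K) + (r − q + σ²/2)T = ln(92/102) + (0.024 − 0.028 + 0.28²/2)·1 = -0.1032 + 0.0352 = -0.0680
d₁ = -0.0680 / 0.2800 = -0.2428 ⇒ -0.24
N(d₁) = N(-0.24) = 0.4052
Δ_put = e^(−qT)·(N(d₁) − 1) = 0.9724·(0.4052 − 1) = -0.5784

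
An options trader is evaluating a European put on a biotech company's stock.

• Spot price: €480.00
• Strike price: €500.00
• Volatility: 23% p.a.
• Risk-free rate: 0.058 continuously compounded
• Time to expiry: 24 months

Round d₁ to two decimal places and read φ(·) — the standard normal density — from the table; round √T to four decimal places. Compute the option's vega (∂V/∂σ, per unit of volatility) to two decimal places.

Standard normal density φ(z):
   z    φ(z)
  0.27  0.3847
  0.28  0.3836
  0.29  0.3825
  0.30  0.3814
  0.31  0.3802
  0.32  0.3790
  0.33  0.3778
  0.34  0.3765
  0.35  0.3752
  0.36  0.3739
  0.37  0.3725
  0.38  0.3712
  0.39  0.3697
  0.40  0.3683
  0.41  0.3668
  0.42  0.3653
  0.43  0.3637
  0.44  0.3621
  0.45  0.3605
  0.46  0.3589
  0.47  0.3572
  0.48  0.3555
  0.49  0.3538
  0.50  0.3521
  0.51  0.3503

250.96

σ√T = 0.23·√2 = 0.3253
d₁ = [ln(480/500) + (0.058 + 0.23²/2)·2] / 0.3253 = [-0.0408 + 0.1689] / 0.3253 = 0.3938 ⇒ 0.39
√T = √2 = 1.4142
φ(d₁) = φ(0.39) = 0.3697
vega = S·φ(d₁)·√T = 480·0.3697·1.4142 = 250.9583
(The call has the same vega.)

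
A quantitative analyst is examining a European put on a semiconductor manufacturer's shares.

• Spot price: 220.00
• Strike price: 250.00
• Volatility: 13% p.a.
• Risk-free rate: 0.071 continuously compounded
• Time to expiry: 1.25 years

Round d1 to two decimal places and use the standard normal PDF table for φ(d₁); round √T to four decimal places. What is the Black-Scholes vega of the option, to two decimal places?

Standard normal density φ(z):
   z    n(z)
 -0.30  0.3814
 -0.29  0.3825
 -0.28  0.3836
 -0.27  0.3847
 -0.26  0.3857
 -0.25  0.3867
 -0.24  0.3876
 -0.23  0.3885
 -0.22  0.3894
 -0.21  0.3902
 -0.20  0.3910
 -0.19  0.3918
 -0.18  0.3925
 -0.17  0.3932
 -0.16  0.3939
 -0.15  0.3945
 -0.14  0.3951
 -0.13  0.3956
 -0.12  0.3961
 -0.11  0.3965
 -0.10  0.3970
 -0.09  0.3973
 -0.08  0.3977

T = 1.25;  σ√T = 0.1453
d₁ = [ln(220/250) + (0.071 + ½·0.13²)·1.25] / (σ√T) = (-0.1278 + 0.0993) / 0.1453 = -0.1962 → -0.20
√T = √1.25 = 1.1180
φ(d₁) = φ(-0.20) = 0.3910
vega = S·φ(d₁)·√T = 220·0.3910·1.1180 = 96.1704

96.17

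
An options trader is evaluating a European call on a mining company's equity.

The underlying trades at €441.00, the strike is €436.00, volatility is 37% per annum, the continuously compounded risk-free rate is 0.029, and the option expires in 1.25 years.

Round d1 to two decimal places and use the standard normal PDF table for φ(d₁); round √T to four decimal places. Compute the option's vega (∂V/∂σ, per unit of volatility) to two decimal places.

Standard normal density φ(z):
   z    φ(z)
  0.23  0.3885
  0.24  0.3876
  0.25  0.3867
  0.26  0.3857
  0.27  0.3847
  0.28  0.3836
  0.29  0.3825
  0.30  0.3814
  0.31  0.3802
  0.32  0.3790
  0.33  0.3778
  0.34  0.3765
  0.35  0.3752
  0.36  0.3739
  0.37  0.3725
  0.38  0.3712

186.86

σ√T = 0.37 × 1.1180 = 0.4137
d₁ = [ln(441/436) + (0.029 + ½·0.37²)·1.25] / (σ√T) = (0.0114 + 0.1218) / 0.4137 = 0.3220 → 0.32
√T = √1.25 = 1.1180
φ(d₁) = φ(0.32) = 0.3790
vega = S·φ(d₁)·√T = 441·0.3790·1.1180 = 186.8614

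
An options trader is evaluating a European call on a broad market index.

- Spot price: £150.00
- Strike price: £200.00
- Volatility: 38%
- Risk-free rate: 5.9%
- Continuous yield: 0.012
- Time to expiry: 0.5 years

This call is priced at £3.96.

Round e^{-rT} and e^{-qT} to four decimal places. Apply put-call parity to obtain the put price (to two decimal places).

exp(−qT) = exp(−0.012·0.5) = 0.9940;  exp(−rT) = exp(−0.059·0.5) = 0.9709
Put-call parity: C − P = S·e^(−qT) − K·e^(−rT) = 150·0.9940 − 200·0.9709 = 149.1000 − 194.1800 = -45.0800
P = C − (C − P) = 3.96 − (-45.0800) = 49.0400

£49.04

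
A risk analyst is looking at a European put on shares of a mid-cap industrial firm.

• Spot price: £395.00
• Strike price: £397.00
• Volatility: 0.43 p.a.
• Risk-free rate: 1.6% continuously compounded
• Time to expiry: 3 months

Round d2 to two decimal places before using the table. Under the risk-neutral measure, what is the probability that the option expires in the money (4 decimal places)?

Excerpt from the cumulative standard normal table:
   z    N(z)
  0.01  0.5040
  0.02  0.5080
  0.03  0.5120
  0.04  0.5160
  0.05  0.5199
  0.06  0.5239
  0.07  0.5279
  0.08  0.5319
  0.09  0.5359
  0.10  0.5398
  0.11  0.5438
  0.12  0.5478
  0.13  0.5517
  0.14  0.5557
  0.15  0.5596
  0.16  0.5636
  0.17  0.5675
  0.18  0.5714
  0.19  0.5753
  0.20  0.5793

σ√T = 0.43·√0.25 = 0.2150
ln(S/K) + (r + σ²/2)T = ln(395/397) + (0.016 + 0.43²/2)·0.25 = -0.0051 + 0.0271 = 0.0221
d₁ = 0.0221 / 0.2150 = 0.1026 → 0.10
d₂ = d₁ − σ√T = 0.1026 − 0.2150 = -0.1124 → -0.11
Risk-neutral Pr[S_T < K] = N(−d₂) = N(0.11) = 0.5438

0.5438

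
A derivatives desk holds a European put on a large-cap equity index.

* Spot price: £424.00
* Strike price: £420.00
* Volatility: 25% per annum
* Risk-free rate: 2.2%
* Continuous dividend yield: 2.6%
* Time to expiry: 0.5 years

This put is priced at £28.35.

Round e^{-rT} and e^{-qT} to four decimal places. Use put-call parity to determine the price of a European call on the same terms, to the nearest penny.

£31.46

exp(−qT) = exp(−0.026·0.5) = 0.9871;  exp(−rT) = exp(−0.022·0.5) = 0.9891
Put-call parity: C − P = S·e^(−qT) − K·e^(−rT) = 424·0.9871 − 420·0.9891 = 418.5304 − 415.4220 = 3.1084
C = P + (C − P) = 28.35 + (3.1084) = 31.4584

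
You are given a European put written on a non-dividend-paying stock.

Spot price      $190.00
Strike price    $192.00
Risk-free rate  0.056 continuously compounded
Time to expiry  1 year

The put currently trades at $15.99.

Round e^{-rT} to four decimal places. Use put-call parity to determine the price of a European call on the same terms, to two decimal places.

exp(−rT) = exp(−0.056·1) = 0.9455
Put-call parity: C − P = S − K·e^(−rT) = 190 − 192·0.9455 = 190 − 181.5360 = 8.4640
C = P + (C − P) = 15.99 + (8.4640) = 24.4540

$24.45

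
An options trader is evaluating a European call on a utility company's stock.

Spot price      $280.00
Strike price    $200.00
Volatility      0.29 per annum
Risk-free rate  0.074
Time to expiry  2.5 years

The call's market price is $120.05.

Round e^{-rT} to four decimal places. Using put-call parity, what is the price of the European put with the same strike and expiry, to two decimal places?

$6.27

e^(−rT) = e^(−0.074·2.5) = 0.8311
Put-call parity: C − P = S − K·e^(−rT) = 280 − 200·0.8311 = 280 − 166.2200 = 113.7800
P = C − (C − P) = 120.05 − (113.7800) = 6.2700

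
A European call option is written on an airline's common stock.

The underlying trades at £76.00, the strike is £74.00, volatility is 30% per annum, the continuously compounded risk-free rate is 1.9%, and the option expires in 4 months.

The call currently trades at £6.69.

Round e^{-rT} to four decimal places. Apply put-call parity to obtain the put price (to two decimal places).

£4.22

exp(−rT) = exp(−0.019·0.3333) = 0.9937
Put-call parity: C − P = S − K·e^(−rT) = 76 − 74·0.9937 = 76 − 73.5338 = 2.4662
P = C − (C − P) = 6.69 − (2.4662) = 4.2238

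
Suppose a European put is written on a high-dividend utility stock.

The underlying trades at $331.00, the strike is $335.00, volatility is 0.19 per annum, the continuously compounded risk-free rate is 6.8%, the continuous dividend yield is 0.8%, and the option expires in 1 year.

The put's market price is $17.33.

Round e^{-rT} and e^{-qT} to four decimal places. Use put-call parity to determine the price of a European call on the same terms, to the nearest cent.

$32.69

exp(−qT) = exp(−0.008·1) = 0.9920;  exp(−rT) = exp(−0.068·1) = 0.9343
Put-call parity: C − P = S·e^(−qT) − K·e^(−rT) = 331·0.9920 − 335·0.9343 = 328.3520 − 312.9905 = 15.3615
C = P + (C − P) = 17.33 + (15.3615) = 32.6915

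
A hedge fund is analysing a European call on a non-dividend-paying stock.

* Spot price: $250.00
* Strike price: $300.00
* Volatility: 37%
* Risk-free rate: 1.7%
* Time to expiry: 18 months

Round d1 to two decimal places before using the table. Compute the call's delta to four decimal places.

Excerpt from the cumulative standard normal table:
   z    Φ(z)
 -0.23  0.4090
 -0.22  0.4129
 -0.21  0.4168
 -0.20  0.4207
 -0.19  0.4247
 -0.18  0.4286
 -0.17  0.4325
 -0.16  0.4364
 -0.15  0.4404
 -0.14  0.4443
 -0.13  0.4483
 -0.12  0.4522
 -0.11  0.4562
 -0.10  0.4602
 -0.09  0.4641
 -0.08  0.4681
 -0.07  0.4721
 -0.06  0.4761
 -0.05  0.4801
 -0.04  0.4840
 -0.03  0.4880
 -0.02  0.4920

0.4522

T = 1.5;  σ√T = 0.4532
d₁ = [ln(250/300) + (0.017 + ½·0.37²)·1.5] / (σ√T) = (-0.1823 + 0.1282) / 0.4532 = -0.1195 which rounds to -0.12
N(d₁) = N(-0.12) = 0.4522
Δ_call = N(d₁) = 0.4522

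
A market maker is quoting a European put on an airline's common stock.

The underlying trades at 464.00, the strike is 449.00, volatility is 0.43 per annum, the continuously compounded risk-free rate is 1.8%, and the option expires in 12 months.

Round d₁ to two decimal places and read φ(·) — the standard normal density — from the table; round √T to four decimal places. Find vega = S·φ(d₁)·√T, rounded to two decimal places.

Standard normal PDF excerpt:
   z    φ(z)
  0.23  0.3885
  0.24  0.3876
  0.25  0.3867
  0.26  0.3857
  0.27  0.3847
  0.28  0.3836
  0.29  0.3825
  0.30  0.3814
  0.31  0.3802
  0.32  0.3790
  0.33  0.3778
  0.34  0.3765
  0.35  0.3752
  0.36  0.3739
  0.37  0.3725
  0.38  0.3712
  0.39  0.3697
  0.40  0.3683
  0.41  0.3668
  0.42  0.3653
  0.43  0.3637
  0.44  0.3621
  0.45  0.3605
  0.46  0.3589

175.30

T = 1;  σ√T = 0.4300
d₁ = [ln(464/449) + (0.018 + 0.43²/2)·1] / 0.4300 = [0.0329 + 0.1104] / 0.4300 = 0.3333 which rounds to 0.33
√T = √1 = 1.0000
φ(d₁) = φ(0.33) = 0.3778
vega = S·φ(d₁)·√T = 464·0.3778·1.0000 = 175.2992
(The call has the same vega.)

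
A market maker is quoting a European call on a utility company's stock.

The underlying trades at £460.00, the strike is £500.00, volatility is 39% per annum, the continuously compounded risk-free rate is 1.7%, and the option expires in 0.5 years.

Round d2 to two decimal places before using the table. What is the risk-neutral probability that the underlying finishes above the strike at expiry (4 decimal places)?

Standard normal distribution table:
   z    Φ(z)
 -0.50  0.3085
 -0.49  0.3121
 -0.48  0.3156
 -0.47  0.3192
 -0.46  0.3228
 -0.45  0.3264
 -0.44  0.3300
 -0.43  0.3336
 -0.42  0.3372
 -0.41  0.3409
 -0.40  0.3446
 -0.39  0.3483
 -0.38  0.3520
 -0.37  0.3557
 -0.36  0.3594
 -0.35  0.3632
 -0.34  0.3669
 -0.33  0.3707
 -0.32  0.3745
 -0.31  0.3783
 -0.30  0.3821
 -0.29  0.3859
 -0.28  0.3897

σ√T = 0.39·√0.5 = 0.2758
d₁ = [ln(460/500) + (0.017 + 0.39²/2)·0.5] / 0.2758 = [-0.0834 + 0.0465] / 0.2758 = -0.1336 ≈ -0.13
d₂ = d₁ − σ√T = -0.1336 − 0.2758 = -0.4094 ≈ -0.41
Risk-neutral Pr[S_T > K] = N(d₂) = N(-0.41) = 0.3409

0.3409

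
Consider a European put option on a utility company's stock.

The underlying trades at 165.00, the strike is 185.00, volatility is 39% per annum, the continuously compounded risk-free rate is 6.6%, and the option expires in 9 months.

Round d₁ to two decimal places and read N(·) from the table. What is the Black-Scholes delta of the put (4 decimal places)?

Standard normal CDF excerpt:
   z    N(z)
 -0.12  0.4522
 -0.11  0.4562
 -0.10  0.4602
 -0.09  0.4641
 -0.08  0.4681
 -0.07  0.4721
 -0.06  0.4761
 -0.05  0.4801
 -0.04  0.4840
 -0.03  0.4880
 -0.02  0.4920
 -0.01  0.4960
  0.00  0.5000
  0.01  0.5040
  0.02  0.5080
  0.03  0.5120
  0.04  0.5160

σ√T = 0.39·√0.75 = 0.3377
d₁ = [ln(165/185) + (0.066 + 0.39²/2)·0.75] / 0.3377 = [-0.1144 + 0.1065] / 0.3377 = -0.0233 → -0.02
N(d₁) = N(-0.02) = 0.4920
Δ_put = N(d₁) − 1 = 0.4920 − 1 = -0.5080

-0.5080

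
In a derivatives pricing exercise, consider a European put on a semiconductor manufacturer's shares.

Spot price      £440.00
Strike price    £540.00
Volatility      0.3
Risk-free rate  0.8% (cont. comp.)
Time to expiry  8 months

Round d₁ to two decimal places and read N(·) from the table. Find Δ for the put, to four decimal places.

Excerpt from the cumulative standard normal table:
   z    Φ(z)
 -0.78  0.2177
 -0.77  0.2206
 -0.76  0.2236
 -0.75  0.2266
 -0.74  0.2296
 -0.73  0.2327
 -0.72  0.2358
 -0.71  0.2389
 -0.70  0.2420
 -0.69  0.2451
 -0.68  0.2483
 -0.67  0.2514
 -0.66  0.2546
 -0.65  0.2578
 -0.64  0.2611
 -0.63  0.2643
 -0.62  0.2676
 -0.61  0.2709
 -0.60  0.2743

σ√T = 0.3 × 0.8165 = 0.2449
d₁ = [ln(440/540) + (0.008 + 0.3²/2)·0.6667] / 0.2449 = [-0.2048 + 0.0353] / 0.2449 = -0.6918 → -0.69
N(d₁) = N(-0.69) = 0.2451
Δ_put = N(d₁) − 1 = 0.2451 − 1 = -0.7549

-0.7549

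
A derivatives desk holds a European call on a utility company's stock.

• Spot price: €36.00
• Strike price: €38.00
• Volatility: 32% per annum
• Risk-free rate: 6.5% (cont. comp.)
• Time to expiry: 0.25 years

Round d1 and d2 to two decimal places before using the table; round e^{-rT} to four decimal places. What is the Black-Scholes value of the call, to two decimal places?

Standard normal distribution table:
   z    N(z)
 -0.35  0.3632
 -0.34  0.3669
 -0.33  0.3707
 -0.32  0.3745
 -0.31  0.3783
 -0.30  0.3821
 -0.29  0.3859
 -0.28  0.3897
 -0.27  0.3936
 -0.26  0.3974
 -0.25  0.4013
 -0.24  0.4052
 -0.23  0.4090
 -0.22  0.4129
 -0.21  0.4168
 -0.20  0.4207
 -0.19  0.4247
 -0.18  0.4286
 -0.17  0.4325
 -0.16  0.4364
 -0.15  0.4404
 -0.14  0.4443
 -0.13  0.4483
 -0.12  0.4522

σ√T = 0.32·√0.25 = 0.1600
d₁ = [ln(36/38) + (0.065 + 0.32²/2)·0.25] / 0.1600 = [-0.0541 + 0.0290] / 0.1600 = -0.1564 ⇒ -0.16
d₂ = d₁ − σ√T = -0.1564 − 0.1600 = -0.3164 ⇒ -0.32
exp(−rT) = exp(−0.065·0.25) = 0.9839
C = 36·N(-0.16) − 38·0.9839·N(-0.32) = 36·0.4364 − 38·0.9839·0.3745 = 15.7104 − 14.0019 = 1.7085

€1.71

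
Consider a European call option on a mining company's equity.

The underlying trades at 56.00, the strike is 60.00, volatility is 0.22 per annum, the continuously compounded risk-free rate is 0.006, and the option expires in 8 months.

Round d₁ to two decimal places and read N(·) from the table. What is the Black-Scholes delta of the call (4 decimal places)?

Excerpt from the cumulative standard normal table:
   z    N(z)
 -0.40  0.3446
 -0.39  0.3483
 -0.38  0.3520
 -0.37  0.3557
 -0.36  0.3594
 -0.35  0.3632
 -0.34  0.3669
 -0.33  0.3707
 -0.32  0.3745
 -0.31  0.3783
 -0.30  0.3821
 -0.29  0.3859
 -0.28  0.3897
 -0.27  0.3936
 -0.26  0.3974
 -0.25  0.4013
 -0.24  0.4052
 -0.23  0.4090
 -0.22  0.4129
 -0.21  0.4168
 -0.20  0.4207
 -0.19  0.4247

T = 0.6667;  σ√T = 0.1796
d₁ = [ln(56/60) + (0.006 + ½·0.22²)·0.6667] / (σ√T) = (-0.0690 + 0.0201) / 0.1796 = -0.2720 ⇒ -0.27
N(d₁) = N(-0.27) = 0.3936
Δ_call = N(d₁) = 0.3936

0.3936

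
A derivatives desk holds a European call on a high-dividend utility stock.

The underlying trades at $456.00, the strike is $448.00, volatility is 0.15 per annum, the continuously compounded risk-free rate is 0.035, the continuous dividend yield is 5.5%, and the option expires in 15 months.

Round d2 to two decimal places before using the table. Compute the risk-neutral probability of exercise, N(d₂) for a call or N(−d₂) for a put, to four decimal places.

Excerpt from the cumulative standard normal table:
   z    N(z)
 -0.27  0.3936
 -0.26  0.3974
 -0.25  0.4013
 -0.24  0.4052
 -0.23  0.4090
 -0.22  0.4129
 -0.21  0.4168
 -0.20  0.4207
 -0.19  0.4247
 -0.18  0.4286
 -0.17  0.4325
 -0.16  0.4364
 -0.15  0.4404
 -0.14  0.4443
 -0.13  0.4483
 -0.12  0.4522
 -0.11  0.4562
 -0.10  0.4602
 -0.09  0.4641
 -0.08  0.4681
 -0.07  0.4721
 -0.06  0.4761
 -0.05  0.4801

0.4483

σ√T = 0.15·√1.25 = 0.1677
d₁ = [ln(456/448) + (0.035 − 0.055 + ½·0.15²)·1.25] / (σ√T) = (0.0177 − 0.0109) / 0.1677 = 0.0403 which rounds to 0.04
d₂ = 0.0403 − 0.1677 = -0.1274 which rounds to -0.13
Pr(exercise) under Q = N(d₂) = 0.4483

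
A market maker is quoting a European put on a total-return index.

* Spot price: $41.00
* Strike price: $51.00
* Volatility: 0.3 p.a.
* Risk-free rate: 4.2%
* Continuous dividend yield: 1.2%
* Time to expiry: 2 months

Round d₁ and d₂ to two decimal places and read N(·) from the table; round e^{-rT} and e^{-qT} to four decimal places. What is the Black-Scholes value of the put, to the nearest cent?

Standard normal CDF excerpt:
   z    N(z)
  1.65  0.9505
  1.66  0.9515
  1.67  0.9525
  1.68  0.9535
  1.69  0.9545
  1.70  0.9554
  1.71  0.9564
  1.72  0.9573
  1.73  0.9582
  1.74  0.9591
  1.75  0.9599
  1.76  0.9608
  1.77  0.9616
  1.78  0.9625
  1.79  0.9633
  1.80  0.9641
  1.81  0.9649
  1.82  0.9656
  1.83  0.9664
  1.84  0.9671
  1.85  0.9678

σ√T = 0.3 × 0.4082 = 0.1225
d₁ = [ln(41/51) + (0.042 − 0.012 + ½·0.3²)·0.1667] / (σ√T) = (-0.2183 + 0.0125) / 0.1225 = -1.6800 which rounds to -1.68
d₂ = -1.6800 − 0.1225 = -1.8024 which rounds to -1.80
e^(−qT) = e^(−0.012·0.1667) = 0.9980;  e^(−rT) = e^(−0.042·0.1667) = 0.9930
N(−d₂) = N(1.80) = 0.9641;  N(−d₁) = N(1.68) = 0.9535
P = 51·0.9930·0.9641 − 41·0.9980·0.9535 = 48.8249 − 39.0153 = 9.8096

$9.81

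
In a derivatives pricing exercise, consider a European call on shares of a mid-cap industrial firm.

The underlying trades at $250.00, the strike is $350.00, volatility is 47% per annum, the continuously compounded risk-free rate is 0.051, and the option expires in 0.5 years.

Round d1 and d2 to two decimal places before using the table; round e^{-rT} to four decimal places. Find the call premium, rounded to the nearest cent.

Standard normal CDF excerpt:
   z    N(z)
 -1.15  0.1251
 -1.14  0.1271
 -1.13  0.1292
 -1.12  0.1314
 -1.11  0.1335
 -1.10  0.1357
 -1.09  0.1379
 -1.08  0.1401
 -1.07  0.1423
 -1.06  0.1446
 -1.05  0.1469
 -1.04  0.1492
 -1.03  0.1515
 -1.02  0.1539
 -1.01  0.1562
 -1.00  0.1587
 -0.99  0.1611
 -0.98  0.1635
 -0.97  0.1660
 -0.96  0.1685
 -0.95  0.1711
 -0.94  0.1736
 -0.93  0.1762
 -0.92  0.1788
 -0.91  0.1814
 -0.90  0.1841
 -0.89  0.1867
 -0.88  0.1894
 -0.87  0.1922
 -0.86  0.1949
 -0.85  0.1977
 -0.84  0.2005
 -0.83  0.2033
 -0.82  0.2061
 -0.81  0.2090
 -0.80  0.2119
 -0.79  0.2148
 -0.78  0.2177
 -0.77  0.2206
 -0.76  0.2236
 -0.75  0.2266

σ√T = 0.47·√0.5 = 0.3323
d₁ = [ln(250/350) + (0.051 + ½·0.47²)·0.5] / (σ√T) = (-0.3365 + 0.0807) / 0.3323 = -0.7695 which rounds to -0.77
d₂ = -0.7695 − 0.3323 = -1.1019 which rounds to -1.10
e^(−rT) = e^(−0.051·0.5) = 0.9748
C = 250·N(-0.77) − 350·0.9748·N(-1.10) = 250·0.2206 − 350·0.9748·0.1357 = 55.1500 − 46.2981 = 8.8519

$8.85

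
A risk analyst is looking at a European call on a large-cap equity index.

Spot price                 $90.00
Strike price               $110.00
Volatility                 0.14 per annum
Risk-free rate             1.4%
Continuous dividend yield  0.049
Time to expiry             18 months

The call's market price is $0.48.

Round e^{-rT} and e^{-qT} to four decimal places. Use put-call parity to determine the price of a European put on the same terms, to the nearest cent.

$24.57

exp(−qT) = exp(−0.049·1.5) = 0.9291;  exp(−rT) = exp(−0.014·1.5) = 0.9792
Put-call parity: C − P = S·e^(−qT) − K·e^(−rT) = 90·0.9291 − 110·0.9792 = 83.6190 − 107.7120 = -24.0930
P = C − (C − P) = 0.48 − (-24.0930) = 24.5730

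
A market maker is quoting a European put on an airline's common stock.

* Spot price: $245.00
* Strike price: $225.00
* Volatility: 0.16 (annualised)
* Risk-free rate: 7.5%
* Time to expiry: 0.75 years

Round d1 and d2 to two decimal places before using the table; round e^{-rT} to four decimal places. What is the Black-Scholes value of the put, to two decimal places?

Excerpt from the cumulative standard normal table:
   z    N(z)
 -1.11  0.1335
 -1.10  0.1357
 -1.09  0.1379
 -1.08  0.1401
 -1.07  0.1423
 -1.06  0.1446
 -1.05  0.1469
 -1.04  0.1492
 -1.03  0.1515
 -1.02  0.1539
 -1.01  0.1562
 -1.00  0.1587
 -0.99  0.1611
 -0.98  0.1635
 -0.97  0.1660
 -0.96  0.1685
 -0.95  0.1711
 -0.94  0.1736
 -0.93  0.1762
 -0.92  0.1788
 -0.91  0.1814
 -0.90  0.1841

$2.61

σ√T = 0.16·√0.75 = 0.1386
ln(S/K) + (r + σ²/2)T = ln(245/225) + (0.075 + 0.16²/2)·0.75 = 0.0852 + 0.0659 = 0.1510
d₁ = 0.1510 / 0.1386 = 1.0898 ≈ 1.09
d₂ = d₁ − σ√T = 1.0898 − 0.1386 = 0.9512 ≈ 0.95
e^(−rT) = e^(−0.075·0.75) = 0.9453
N(−d₂) = N(-0.95) = 0.1711;  N(−d₁) = N(-1.09) = 0.1379
P = 225·0.9453·0.1711 − 245·0.1379 = 36.3917 − 33.7855 = 2.6062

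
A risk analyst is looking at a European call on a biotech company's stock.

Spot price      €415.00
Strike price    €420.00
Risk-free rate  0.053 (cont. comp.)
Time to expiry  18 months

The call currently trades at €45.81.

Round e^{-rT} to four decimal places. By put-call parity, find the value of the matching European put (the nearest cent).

€18.72

exp(−rT) = exp(−0.053·1.5) = 0.9236
Put-call parity: C − P = S − K·e^(−rT) = 415 − 420·0.9236 = 415 − 387.9120 = 27.0880
P = C − (C − P) = 45.81 − (27.0880) = 18.7220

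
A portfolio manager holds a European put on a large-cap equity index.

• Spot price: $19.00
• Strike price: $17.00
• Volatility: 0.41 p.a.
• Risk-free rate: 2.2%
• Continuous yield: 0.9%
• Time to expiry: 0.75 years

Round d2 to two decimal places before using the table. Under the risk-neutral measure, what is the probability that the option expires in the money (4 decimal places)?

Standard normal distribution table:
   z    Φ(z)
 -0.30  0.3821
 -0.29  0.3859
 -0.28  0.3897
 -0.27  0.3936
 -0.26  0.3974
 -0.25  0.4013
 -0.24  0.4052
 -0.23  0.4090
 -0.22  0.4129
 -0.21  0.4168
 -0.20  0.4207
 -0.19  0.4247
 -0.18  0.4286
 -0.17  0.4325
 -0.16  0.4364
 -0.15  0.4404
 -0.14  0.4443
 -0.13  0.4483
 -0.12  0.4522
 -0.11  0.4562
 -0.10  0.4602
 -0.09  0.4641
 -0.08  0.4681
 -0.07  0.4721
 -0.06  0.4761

0.4364

T = 0.75;  σ√T = 0.3551
d₁ = [ln(19/17) + (0.022 − 0.009 + ½·0.41²)·0.75] / (σ√T) = (0.1112 + 0.0728) / 0.3551 = 0.5182 → 0.52
d₂ = 0.5182 − 0.3551 = 0.1632 → 0.16
Pr(exercise) under Q = N(−d₂) = N(-0.16) = 0.4364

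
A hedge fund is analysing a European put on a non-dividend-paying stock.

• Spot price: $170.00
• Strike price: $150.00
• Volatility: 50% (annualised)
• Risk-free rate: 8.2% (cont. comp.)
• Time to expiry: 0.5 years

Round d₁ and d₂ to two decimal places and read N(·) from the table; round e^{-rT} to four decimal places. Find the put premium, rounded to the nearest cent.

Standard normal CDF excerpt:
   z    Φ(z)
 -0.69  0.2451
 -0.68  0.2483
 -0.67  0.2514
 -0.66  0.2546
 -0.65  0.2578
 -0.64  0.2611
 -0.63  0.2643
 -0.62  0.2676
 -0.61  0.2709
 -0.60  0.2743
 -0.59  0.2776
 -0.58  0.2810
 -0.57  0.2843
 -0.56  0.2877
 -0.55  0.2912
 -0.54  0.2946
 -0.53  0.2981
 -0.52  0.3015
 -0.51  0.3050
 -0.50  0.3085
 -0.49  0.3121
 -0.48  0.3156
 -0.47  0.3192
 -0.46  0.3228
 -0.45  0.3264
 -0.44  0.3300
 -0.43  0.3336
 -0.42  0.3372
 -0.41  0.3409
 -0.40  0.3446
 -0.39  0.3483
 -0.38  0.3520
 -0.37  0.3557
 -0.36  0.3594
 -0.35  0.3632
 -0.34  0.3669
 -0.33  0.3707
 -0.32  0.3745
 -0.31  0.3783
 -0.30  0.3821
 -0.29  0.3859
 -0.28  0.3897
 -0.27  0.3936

σ√T = 0.5·√0.5 = 0.3536
d₁ = [ln(170/150) + (0.082 + 0.5²/2)·0.5] / 0.3536 = [0.1252 + 0.1035] / 0.3536 = 0.6468 → 0.65
d₂ = d₁ − σ√T = 0.6468 − 0.3536 = 0.2932 → 0.29
exp(−rT) = exp(−0.082·0.5) = 0.9598
N(−d₂) = N(-0.29) = 0.3859;  N(−d₁) = N(-0.65) = 0.2578
P = 150·0.9598·0.3859 − 170·0.2578 = 55.5580 − 43.8260 = 11.7320

$11.73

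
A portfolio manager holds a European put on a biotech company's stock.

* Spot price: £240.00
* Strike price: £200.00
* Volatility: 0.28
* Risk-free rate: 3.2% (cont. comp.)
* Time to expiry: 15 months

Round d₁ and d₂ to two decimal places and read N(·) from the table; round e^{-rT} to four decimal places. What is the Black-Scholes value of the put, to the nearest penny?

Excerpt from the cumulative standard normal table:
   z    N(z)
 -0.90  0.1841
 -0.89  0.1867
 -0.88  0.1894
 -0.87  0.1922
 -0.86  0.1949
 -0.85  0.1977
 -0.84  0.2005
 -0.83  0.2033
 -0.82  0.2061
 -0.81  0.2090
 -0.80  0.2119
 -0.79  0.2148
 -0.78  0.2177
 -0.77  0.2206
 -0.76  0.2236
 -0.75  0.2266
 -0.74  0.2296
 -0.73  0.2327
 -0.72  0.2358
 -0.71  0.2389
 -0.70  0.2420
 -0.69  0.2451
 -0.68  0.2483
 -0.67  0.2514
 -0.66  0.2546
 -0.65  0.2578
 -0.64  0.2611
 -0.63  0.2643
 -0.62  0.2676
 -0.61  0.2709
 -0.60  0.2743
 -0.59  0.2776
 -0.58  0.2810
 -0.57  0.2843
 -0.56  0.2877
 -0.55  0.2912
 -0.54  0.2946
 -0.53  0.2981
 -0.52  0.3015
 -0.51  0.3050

£9.83

σ√T = 0.28 × 1.1180 = 0.3130
d₁ = [ln(240/200) + (0.032 + 0.28²/2)·1.25] / 0.3130 = [0.1823 + 0.0890] / 0.3130 = 0.8667 which rounds to 0.87
d₂ = d₁ − σ√T = 0.8667 − 0.3130 = 0.5537 which rounds to 0.55
exp(−rT) = exp(−0.032·1.25) = 0.9608
P = 200·0.9608·N(-0.55) − 240·N(-0.87) = 200·0.9608·0.2912 − 240·0.1922 = 55.9570 − 46.1280 = 9.8290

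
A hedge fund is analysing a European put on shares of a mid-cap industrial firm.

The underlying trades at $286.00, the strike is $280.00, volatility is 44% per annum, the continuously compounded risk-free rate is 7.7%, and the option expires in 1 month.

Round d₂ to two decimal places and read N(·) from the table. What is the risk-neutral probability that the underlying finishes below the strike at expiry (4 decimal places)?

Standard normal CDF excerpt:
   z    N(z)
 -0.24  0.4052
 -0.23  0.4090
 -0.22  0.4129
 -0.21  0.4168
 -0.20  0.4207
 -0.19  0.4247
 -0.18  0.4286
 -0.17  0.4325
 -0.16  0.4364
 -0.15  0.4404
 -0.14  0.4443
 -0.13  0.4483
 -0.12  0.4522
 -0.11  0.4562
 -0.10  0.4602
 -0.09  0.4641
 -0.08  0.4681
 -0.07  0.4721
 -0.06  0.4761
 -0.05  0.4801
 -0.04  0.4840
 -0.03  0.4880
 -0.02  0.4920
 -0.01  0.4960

T = 0.08333;  σ√T = 0.1270
d₁ = [ln(286/280) + (0.077 + 0.44²/2)·0.08333] / 0.1270 = [0.0212 + 0.0145] / 0.1270 = 0.2810 ⇒ 0.28
d₂ = d₁ − σ√T = 0.2810 − 0.1270 = 0.1539 ⇒ 0.15
Pr(exercise) under Q = N(−d₂) = N(-0.15) = 0.4404

0.4404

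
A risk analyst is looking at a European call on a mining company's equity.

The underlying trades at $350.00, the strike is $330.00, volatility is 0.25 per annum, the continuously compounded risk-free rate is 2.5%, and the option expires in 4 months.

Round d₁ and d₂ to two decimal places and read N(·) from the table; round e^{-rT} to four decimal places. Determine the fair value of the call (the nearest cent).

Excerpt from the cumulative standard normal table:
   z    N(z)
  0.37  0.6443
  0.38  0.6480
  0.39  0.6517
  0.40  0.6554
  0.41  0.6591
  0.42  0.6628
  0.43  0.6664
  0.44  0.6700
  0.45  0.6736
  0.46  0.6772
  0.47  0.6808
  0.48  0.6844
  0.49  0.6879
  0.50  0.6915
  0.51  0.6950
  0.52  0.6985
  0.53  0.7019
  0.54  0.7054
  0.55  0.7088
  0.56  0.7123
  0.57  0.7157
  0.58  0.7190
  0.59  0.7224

σ√T = 0.25 × 0.5774 = 0.1443
d₁ = [ln(350/330) + (0.025 + 0.25²/2)·0.3333] / 0.1443 = [0.0588 + 0.0187] / 0.1443 = 0.5376 → 0.54
d₂ = d₁ − σ√T = 0.5376 − 0.1443 = 0.3932 → 0.39
e^(−rT) = e^(−0.025·0.3333) = 0.9917
N(d₁) = N(0.54) = 0.7054;  N(d₂) = N(0.39) = 0.6517
C = 350·0.7054 − 330·0.9917·0.6517 = 246.8900 − 213.2760 = 33.6140

$33.61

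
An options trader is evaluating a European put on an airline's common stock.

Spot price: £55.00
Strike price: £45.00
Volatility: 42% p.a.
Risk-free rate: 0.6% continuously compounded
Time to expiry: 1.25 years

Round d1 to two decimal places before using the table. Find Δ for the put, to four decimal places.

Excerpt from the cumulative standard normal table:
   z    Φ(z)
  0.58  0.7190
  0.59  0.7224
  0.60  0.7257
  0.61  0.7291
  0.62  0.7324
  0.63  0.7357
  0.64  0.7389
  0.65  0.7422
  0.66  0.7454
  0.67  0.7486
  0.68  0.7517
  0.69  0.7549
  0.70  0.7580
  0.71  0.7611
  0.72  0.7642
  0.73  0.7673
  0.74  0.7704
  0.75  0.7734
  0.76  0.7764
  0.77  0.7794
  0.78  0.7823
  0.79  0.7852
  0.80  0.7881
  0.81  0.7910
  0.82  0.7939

-0.2483

σ√T = 0.42 × 1.1180 = 0.4696
ln(S/K) + (r + σ²/2)T = ln(55/45) + (0.006 + 0.42²/2)·1.25 = 0.2007 + 0.1177 = 0.3184
d₁ = 0.3184 / 0.4696 = 0.6781 ≈ 0.68
N(d₁) = N(0.68) = 0.7517
Δ_put = N(d₁) − 1 = 0.7517 − 1 = -0.2483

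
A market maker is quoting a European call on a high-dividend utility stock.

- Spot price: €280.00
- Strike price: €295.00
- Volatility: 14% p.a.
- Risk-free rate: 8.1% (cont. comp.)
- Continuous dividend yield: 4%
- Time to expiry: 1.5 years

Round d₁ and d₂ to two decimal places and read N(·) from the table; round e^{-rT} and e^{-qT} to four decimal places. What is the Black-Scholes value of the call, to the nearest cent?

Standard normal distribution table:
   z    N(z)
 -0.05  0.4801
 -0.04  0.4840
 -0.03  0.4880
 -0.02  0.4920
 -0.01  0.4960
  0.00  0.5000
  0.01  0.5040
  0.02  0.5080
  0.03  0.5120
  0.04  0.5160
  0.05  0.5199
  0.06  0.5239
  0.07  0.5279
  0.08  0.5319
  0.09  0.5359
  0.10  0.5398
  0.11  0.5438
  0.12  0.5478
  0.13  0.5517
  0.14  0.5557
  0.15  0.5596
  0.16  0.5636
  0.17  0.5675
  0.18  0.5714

€19.05

σ√T = 0.14 × 1.2247 = 0.1715
d₁ = [ln(280/295) + (0.081 − 0.04 + 0.14²/2)·1.5] / 0.1715 = [-0.0522 + 0.0762] / 0.1715 = 0.1401 ⇒ 0.14
d₂ = d₁ − σ√T = 0.1401 − 0.1715 = -0.0314 ⇒ -0.03
e^(−qT) = e^(−0.04·1.5) = 0.9418;  e^(−rT) = e^(−0.081·1.5) = 0.8856
C = 280·0.9418·N(0.14) − 295·0.8856·N(-0.03) = 280·0.9418·0.5557 − 295·0.8856·0.4880 = 146.5403 − 127.4910 = 19.0493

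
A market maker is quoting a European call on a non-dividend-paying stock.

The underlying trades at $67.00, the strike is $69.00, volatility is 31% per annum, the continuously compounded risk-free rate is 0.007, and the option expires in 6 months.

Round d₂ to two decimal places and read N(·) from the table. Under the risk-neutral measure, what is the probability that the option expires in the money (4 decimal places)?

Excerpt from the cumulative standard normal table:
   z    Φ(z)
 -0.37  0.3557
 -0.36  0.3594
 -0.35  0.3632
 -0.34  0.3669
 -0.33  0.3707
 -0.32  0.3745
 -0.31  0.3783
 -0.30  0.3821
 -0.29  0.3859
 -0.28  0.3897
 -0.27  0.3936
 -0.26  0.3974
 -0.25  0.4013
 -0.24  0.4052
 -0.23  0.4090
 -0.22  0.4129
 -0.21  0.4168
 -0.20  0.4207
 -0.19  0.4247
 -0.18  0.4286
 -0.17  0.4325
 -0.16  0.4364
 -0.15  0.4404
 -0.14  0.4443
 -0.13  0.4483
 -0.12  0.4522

0.4090

σ√T = 0.31 × 0.7071 = 0.2192
d₁ = [ln(67/69) + (0.007 + 0.31²/2)·0.5] / 0.2192 = [-0.0294 + 0.0275] / 0.2192 = -0.0086 which rounds to -0.01
d₂ = d₁ − σ√T = -0.0086 − 0.2192 = -0.2278 which rounds to -0.23
Pr(exercise) under Q = N(d₂) = 0.4090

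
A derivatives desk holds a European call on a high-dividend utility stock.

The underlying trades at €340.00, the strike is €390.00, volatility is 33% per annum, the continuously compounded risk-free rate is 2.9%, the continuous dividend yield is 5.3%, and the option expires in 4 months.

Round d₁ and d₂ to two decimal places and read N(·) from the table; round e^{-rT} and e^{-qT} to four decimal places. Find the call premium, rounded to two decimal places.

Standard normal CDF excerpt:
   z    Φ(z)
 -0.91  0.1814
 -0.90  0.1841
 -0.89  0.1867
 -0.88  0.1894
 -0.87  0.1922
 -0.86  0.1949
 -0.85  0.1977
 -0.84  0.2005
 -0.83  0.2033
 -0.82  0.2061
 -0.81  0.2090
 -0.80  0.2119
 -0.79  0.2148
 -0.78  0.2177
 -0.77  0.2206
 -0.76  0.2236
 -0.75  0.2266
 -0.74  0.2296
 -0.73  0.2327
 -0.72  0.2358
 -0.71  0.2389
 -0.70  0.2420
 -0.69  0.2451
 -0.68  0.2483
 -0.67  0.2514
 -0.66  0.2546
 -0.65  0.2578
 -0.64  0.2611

€8.70

σ√T = 0.33 × 0.5774 = 0.1905
d₁ = [ln(340/390) + (0.029 − 0.053 + ½·0.33²)·0.3333] / (σ√T) = (-0.1372 + 0.0102) / 0.1905 = -0.6668 which rounds to -0.67
d₂ = -0.6668 − 0.1905 = -0.8574 which rounds to -0.86
e^(−qT) = e^(−0.053·0.3333) = 0.9825;  e^(−rT) = e^(−0.029·0.3333) = 0.9904
N(d₁) = N(-0.67) = 0.2514;  N(d₂) = N(-0.86) = 0.1949
C = 340·0.9825·0.2514 − 390·0.9904·0.1949 = 83.9802 − 75.2813 = 8.6989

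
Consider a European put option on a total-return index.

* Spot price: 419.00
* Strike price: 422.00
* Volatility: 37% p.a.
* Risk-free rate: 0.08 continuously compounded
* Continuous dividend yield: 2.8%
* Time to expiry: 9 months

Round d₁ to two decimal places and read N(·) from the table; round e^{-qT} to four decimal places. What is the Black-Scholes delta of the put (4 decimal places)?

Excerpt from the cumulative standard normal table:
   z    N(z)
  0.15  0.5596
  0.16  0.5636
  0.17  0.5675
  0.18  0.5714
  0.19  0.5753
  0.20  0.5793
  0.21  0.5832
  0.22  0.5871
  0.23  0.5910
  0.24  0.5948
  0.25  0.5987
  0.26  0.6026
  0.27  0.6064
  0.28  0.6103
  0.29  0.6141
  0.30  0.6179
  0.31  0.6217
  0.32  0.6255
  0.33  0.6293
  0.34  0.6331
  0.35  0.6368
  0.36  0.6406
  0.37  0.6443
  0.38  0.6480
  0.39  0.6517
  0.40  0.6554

σ√T = 0.37·√0.75 = 0.3204
d₁ = [ln(419/422) + (0.08 − 0.028 + ½·0.37²)·0.75] / (σ√T) = (-0.0071 + 0.0903) / 0.3204 = 0.2597 → 0.26
N(d₁) = N(0.26) = 0.6026
Δ_put = e^(−qT)·(N(d₁) − 1) = 0.9792·(0.6026 − 1) = -0.3891

-0.3891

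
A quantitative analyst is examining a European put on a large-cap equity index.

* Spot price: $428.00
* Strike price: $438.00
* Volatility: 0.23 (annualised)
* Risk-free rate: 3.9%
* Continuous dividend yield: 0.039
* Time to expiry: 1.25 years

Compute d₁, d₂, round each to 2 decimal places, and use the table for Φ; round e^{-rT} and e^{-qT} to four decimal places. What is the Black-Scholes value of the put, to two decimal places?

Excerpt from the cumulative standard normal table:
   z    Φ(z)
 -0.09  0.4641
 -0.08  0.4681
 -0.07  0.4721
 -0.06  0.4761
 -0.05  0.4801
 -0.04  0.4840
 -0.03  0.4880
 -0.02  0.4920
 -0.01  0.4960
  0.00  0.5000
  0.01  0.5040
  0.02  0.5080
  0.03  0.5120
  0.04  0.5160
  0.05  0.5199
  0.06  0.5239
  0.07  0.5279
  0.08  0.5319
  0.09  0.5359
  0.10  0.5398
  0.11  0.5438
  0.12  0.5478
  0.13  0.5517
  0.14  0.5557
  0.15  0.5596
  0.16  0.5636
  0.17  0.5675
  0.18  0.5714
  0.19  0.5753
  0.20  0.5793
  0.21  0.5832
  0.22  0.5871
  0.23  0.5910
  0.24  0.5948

σ√T = 0.23·√1.25 = 0.2571
ln(S/K) + (r − q + σ²/2)T = ln(428/438) + (0.039 − 0.039 + 0.23²/2)·1.25 = -0.0231 + 0.0331 = 0.0100
d₁ = 0.0100 / 0.2571 = 0.0388 → 0.04
d₂ = d₁ − σ√T = 0.0388 − 0.2571 = -0.2184 → -0.22
exp(−qT) = exp(−0.039·1.25) = 0.9524;  exp(−rT) = exp(−0.039·1.25) = 0.9524
P = 438·0.9524·N(0.22) − 428·0.9524·N(-0.04) = 438·0.9524·0.5871 − 428·0.9524·0.4840 = 244.9095 − 197.2916 = 47.6179

$47.62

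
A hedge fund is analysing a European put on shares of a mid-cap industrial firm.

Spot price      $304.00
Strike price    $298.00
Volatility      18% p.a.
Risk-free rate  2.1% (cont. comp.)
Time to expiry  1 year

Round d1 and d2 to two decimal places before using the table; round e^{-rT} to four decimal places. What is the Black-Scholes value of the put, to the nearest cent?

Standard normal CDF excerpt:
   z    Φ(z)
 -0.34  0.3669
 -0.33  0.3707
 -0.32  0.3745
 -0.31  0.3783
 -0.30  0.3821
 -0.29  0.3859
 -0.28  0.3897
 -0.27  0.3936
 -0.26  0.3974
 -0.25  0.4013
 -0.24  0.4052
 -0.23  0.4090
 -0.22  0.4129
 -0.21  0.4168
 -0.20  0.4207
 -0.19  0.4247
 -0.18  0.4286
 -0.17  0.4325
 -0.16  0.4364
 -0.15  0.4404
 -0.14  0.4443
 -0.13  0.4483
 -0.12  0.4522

$15.80

T = 1;  σ√T = 0.1800
d₁ = [ln(304/298) + (0.021 + 0.18²/2)·1] / 0.1800 = [0.0199 + 0.0372] / 0.1800 = 0.3174 ⇒ 0.32
d₂ = d₁ − σ√T = 0.3174 − 0.1800 = 0.1374 ⇒ 0.14
exp(−rT) = exp(−0.021·1) = 0.9792
N(−d₂) = N(-0.14) = 0.4443;  N(−d₁) = N(-0.32) = 0.3745
P = 298·0.9792·0.4443 − 304·0.3745 = 129.6475 − 113.8480 = 15.7995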